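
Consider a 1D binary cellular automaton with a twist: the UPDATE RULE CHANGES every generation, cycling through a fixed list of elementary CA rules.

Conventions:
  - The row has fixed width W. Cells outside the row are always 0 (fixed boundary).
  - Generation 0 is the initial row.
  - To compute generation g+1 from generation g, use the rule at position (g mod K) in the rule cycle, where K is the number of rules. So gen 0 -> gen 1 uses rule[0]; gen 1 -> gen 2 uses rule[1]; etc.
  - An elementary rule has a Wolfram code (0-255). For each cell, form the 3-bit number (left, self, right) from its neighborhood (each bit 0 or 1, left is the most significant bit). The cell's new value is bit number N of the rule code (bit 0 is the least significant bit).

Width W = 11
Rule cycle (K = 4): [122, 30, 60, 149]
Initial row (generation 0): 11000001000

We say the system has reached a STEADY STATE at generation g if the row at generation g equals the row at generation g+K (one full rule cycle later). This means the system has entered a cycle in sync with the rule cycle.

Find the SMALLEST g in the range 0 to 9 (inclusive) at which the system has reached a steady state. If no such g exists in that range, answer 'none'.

Answer: none

Derivation:
Gen 0: 11000001000
Gen 1 (rule 122): 11100010100
Gen 2 (rule 30): 10010110110
Gen 3 (rule 60): 11011101101
Gen 4 (rule 149): 00001000001
Gen 5 (rule 122): 00010100010
Gen 6 (rule 30): 00110110111
Gen 7 (rule 60): 00101101100
Gen 8 (rule 149): 10100000011
Gen 9 (rule 122): 01010000111
Gen 10 (rule 30): 11011001100
Gen 11 (rule 60): 10110101010
Gen 12 (rule 149): 10000101011
Gen 13 (rule 122): 01001010111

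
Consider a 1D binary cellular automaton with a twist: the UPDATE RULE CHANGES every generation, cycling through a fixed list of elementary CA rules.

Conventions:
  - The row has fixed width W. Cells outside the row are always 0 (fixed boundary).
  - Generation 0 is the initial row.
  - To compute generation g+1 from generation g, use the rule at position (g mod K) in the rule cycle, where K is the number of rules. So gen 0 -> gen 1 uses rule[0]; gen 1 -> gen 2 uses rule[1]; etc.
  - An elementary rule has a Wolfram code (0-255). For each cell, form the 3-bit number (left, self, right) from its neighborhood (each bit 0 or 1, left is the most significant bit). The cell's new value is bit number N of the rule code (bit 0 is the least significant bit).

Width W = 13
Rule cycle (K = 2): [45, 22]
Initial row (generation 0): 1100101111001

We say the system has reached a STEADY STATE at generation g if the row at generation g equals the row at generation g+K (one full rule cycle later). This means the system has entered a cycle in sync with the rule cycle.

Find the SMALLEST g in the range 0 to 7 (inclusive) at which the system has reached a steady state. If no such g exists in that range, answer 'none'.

Answer: 6

Derivation:
Gen 0: 1100101111001
Gen 1 (rule 45): 1000111000001
Gen 2 (rule 22): 1101000100011
Gen 3 (rule 45): 1011010101010
Gen 4 (rule 22): 1000010101011
Gen 5 (rule 45): 1011011111110
Gen 6 (rule 22): 1000000000001
Gen 7 (rule 45): 1011111111101
Gen 8 (rule 22): 1000000000001
Gen 9 (rule 45): 1011111111101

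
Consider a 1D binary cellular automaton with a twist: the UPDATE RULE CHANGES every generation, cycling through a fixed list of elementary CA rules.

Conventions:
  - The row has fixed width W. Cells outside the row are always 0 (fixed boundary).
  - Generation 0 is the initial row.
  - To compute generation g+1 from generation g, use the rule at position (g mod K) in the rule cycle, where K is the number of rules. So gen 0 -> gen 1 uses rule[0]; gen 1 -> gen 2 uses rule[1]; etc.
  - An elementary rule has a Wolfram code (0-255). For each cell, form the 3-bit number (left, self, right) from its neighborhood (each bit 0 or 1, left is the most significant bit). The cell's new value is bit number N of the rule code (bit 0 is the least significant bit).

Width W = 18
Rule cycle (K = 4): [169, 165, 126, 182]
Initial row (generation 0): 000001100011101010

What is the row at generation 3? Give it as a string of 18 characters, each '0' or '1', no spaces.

Answer: 111111111111100111

Derivation:
Gen 0: 000001100011101010
Gen 1 (rule 169): 111101001011010100
Gen 2 (rule 165): 011011001100111101
Gen 3 (rule 126): 111111111111100111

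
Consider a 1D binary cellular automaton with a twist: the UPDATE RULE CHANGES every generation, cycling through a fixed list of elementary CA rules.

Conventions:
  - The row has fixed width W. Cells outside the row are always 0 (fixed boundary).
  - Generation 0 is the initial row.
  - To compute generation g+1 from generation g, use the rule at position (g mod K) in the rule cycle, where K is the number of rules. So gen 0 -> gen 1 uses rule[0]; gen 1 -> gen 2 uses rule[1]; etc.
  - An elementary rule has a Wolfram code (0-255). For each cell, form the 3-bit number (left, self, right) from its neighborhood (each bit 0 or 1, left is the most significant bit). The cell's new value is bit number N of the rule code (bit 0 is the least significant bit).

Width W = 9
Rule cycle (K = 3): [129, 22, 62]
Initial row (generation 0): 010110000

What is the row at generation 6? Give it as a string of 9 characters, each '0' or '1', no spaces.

Answer: 001100000

Derivation:
Gen 0: 010110000
Gen 1 (rule 129): 000000111
Gen 2 (rule 22): 000001000
Gen 3 (rule 62): 000011100
Gen 4 (rule 129): 111001001
Gen 5 (rule 22): 000111111
Gen 6 (rule 62): 001100000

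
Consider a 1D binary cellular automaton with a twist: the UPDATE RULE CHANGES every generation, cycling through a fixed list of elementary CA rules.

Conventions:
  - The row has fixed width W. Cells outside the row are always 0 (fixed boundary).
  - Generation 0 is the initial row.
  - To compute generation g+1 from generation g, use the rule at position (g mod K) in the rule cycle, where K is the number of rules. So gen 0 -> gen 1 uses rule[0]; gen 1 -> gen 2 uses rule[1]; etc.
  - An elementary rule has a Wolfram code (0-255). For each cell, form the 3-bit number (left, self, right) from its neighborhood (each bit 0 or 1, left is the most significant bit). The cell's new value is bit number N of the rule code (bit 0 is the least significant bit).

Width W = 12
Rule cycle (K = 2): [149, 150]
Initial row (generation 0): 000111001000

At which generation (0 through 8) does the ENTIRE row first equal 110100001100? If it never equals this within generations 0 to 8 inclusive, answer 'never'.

Answer: never

Derivation:
Gen 0: 000111001000
Gen 1 (rule 149): 110010101111
Gen 2 (rule 150): 001110100110
Gen 3 (rule 149): 100100110001
Gen 4 (rule 150): 111111001011
Gen 5 (rule 149): 011110101000
Gen 6 (rule 150): 101100101100
Gen 7 (rule 149): 100010100011
Gen 8 (rule 150): 110110110100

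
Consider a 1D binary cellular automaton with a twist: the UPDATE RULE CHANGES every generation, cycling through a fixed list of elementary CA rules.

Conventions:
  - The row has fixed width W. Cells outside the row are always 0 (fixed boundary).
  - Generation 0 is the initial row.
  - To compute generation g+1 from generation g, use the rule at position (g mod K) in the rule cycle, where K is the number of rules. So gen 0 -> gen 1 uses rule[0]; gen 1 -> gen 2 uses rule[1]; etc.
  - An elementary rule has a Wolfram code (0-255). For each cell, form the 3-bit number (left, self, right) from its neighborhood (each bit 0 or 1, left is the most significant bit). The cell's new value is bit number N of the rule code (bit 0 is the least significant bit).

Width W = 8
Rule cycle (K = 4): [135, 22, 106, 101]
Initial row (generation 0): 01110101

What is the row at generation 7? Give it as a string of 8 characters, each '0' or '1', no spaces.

Answer: 00000010

Derivation:
Gen 0: 01110101
Gen 1 (rule 135): 10100101
Gen 2 (rule 22): 10111101
Gen 3 (rule 106): 01100110
Gen 4 (rule 101): 00100010
Gen 5 (rule 135): 11101110
Gen 6 (rule 22): 00000001
Gen 7 (rule 106): 00000010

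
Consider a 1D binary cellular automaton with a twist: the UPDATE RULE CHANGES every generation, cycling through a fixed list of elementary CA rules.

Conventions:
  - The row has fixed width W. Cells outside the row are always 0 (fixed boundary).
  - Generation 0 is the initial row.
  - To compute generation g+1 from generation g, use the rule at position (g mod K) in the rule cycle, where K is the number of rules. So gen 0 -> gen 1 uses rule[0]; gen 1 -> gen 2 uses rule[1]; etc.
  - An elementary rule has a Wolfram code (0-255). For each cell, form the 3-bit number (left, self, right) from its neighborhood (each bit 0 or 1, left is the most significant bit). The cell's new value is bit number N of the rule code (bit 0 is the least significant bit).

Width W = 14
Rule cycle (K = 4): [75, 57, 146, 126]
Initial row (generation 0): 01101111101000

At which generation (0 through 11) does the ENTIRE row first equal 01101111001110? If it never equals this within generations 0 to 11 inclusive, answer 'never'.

Gen 0: 01101111101000
Gen 1 (rule 75): 11101000100011
Gen 2 (rule 57): 10010110011010
Gen 3 (rule 146): 01100001100001
Gen 4 (rule 126): 11110011110011
Gen 5 (rule 75): 10010110010111
Gen 6 (rule 57): 01001101001100
Gen 7 (rule 146): 10110000110010
Gen 8 (rule 126): 11111001111111
Gen 9 (rule 75): 10001011000001
Gen 10 (rule 57): 01100110111100
Gen 11 (rule 146): 10011000011010

Answer: never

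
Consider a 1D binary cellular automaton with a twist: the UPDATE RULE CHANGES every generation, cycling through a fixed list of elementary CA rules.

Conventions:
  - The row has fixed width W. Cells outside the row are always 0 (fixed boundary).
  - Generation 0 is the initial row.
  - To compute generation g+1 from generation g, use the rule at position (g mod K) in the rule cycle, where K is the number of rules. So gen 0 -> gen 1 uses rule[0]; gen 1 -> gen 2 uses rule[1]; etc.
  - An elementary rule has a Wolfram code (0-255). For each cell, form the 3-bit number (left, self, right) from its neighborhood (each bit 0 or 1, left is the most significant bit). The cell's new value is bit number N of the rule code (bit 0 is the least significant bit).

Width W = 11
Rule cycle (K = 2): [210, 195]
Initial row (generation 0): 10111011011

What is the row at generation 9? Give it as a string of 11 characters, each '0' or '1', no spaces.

Gen 0: 10111011011
Gen 1 (rule 210): 00011001001
Gen 2 (rule 195): 11101010010
Gen 3 (rule 210): 01100001101
Gen 4 (rule 195): 10101110100
Gen 5 (rule 210): 00000110010
Gen 6 (rule 195): 11111010100
Gen 7 (rule 210): 01111000010
Gen 8 (rule 195): 10111011100
Gen 9 (rule 210): 00011001110

Answer: 00011001110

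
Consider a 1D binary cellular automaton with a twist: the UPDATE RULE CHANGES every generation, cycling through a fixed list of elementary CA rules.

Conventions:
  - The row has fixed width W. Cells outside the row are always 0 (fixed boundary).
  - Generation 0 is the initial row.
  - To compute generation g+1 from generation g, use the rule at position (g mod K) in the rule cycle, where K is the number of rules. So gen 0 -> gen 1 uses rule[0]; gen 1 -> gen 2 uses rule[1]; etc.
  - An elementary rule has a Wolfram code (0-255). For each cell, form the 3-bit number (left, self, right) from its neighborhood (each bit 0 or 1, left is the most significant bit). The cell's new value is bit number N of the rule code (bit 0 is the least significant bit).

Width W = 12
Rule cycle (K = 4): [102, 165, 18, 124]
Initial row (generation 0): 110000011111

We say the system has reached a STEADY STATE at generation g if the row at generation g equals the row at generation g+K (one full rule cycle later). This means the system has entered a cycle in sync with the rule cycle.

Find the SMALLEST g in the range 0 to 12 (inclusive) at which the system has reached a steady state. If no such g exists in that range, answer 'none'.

Gen 0: 110000011111
Gen 1 (rule 102): 010000100001
Gen 2 (rule 165): 010110101101
Gen 3 (rule 18): 100000000000
Gen 4 (rule 124): 110000000000
Gen 5 (rule 102): 010000000000
Gen 6 (rule 165): 010111111111
Gen 7 (rule 18): 100000000000
Gen 8 (rule 124): 110000000000
Gen 9 (rule 102): 010000000000
Gen 10 (rule 165): 010111111111
Gen 11 (rule 18): 100000000000
Gen 12 (rule 124): 110000000000
Gen 13 (rule 102): 010000000000
Gen 14 (rule 165): 010111111111
Gen 15 (rule 18): 100000000000
Gen 16 (rule 124): 110000000000

Answer: 3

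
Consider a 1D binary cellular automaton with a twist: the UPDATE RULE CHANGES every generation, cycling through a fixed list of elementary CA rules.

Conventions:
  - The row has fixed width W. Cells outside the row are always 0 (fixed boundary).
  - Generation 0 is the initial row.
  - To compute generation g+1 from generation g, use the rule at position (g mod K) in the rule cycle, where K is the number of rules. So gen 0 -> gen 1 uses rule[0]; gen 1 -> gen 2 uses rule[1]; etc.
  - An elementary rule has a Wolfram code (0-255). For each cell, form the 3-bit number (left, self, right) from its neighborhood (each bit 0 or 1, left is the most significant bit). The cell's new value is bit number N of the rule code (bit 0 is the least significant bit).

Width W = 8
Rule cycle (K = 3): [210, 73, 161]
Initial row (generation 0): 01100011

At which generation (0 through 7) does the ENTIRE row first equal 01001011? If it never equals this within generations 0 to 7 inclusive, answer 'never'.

Gen 0: 01100011
Gen 1 (rule 210): 10110101
Gen 2 (rule 73): 00110000
Gen 3 (rule 161): 10000111
Gen 4 (rule 210): 01001011
Gen 5 (rule 73): 00000011
Gen 6 (rule 161): 11111000
Gen 7 (rule 210): 01111100

Answer: 4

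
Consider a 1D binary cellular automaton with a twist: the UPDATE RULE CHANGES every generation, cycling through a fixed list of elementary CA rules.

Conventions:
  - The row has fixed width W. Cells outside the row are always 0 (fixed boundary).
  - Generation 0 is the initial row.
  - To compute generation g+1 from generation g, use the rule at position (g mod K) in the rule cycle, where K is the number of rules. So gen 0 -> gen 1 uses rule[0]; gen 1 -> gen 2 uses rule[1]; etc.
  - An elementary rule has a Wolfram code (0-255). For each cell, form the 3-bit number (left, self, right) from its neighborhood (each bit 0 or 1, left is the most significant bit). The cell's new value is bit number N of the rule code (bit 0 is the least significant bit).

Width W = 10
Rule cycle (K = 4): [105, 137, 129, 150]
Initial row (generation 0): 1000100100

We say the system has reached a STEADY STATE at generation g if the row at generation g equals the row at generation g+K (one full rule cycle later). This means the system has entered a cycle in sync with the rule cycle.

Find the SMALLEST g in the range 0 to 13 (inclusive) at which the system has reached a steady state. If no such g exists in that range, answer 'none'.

Gen 0: 1000100100
Gen 1 (rule 105): 0010000001
Gen 2 (rule 137): 1000111100
Gen 3 (rule 129): 0010011001
Gen 4 (rule 150): 0111100111
Gen 5 (rule 105): 0100100101
Gen 6 (rule 137): 0000000000
Gen 7 (rule 129): 1111111111
Gen 8 (rule 150): 0111111110
Gen 9 (rule 105): 0100000010
Gen 10 (rule 137): 0001111000
Gen 11 (rule 129): 1100110011
Gen 12 (rule 150): 0011001100
Gen 13 (rule 105): 1011001101
Gen 14 (rule 137): 0010001000
Gen 15 (rule 129): 1000100011
Gen 16 (rule 150): 1101110100
Gen 17 (rule 105): 1111011001

Answer: none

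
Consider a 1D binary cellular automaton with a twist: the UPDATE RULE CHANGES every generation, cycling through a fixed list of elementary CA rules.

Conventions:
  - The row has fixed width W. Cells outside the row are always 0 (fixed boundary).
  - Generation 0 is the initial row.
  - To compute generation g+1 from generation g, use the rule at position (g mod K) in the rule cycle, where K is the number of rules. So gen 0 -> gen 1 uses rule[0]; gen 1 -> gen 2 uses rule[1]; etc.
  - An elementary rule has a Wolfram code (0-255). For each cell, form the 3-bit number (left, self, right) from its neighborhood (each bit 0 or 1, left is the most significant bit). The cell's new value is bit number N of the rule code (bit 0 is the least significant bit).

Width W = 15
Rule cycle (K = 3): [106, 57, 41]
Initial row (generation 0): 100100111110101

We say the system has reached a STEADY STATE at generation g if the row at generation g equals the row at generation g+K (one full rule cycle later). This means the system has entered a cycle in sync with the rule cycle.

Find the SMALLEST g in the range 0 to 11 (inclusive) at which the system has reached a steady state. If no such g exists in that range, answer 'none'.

Gen 0: 100100111110101
Gen 1 (rule 106): 001001100011010
Gen 2 (rule 57): 100101011010101
Gen 3 (rule 41): 000010110101010
Gen 4 (rule 106): 000101111010100
Gen 5 (rule 57): 110011000101011
Gen 6 (rule 41): 100010010010110
Gen 7 (rule 106): 000100100101110
Gen 8 (rule 57): 110010010011001
Gen 9 (rule 41): 100000000010000
Gen 10 (rule 106): 000000000100000
Gen 11 (rule 57): 111111110011111
Gen 12 (rule 41): 100000000010000
Gen 13 (rule 106): 000000000100000
Gen 14 (rule 57): 111111110011111

Answer: 9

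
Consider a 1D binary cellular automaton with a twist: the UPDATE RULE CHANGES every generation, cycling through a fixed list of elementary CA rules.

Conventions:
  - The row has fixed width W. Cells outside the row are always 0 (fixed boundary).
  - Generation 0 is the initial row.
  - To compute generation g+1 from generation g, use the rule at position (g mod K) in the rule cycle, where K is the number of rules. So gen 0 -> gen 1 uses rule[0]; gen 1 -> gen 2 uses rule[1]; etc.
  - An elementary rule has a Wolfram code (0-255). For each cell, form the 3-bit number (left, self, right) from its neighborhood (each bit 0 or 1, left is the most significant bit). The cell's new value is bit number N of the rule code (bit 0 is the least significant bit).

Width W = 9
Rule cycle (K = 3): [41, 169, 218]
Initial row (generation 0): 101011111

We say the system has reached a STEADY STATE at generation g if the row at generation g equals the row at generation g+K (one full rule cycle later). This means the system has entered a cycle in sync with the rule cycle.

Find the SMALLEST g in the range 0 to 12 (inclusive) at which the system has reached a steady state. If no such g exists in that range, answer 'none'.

Gen 0: 101011111
Gen 1 (rule 41): 010110000
Gen 2 (rule 169): 001100111
Gen 3 (rule 218): 011111111
Gen 4 (rule 41): 010000000
Gen 5 (rule 169): 000111111
Gen 6 (rule 218): 001111111
Gen 7 (rule 41): 101000000
Gen 8 (rule 169): 010011111
Gen 9 (rule 218): 101111111
Gen 10 (rule 41): 011000000
Gen 11 (rule 169): 010011111
Gen 12 (rule 218): 101111111
Gen 13 (rule 41): 011000000
Gen 14 (rule 169): 010011111
Gen 15 (rule 218): 101111111

Answer: 8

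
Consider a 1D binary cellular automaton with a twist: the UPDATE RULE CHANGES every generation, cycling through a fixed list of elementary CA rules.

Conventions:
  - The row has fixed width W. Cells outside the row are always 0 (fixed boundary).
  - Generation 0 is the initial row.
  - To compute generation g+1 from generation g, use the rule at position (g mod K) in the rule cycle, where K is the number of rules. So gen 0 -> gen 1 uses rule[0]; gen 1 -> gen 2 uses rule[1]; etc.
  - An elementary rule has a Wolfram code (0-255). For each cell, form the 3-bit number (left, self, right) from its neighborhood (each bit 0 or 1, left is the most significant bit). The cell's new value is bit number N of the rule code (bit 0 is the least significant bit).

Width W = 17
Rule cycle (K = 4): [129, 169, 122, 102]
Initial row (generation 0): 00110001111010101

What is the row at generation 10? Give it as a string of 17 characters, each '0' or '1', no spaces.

Gen 0: 00110001111010101
Gen 1 (rule 129): 10000100110000000
Gen 2 (rule 169): 00110000100111111
Gen 3 (rule 122): 01111001011100001
Gen 4 (rule 102): 10001011100100011
Gen 5 (rule 129): 00100001000001000
Gen 6 (rule 169): 10001100011100011
Gen 7 (rule 122): 01011110110110111
Gen 8 (rule 102): 11100011011011001
Gen 9 (rule 129): 01001000000000000
Gen 10 (rule 169): 00000011111111111

Answer: 00000011111111111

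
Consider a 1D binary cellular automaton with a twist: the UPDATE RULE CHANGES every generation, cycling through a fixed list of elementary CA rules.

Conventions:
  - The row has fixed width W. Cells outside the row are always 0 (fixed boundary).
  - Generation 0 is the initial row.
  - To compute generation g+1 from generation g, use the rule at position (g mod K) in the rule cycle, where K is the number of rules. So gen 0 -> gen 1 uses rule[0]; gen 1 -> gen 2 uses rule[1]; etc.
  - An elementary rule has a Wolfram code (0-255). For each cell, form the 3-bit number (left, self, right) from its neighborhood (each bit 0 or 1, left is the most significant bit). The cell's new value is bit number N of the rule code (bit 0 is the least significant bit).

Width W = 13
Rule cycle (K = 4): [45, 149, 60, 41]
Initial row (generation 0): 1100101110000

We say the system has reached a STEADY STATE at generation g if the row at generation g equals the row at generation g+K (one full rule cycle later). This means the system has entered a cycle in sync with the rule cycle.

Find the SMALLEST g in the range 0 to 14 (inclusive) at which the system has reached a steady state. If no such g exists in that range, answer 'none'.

Answer: none

Derivation:
Gen 0: 1100101110000
Gen 1 (rule 45): 1000111000111
Gen 2 (rule 149): 1110010110010
Gen 3 (rule 60): 1001011101011
Gen 4 (rule 41): 0000110010110
Gen 5 (rule 45): 1110100011100
Gen 6 (rule 149): 0100111001011
Gen 7 (rule 60): 0110100101110
Gen 8 (rule 41): 0101000011000
Gen 9 (rule 45): 0111011010011
Gen 10 (rule 149): 0010000011000
Gen 11 (rule 60): 0011000010100
Gen 12 (rule 41): 1010011001001
Gen 13 (rule 45): 1110010001001
Gen 14 (rule 149): 0101011101101
Gen 15 (rule 60): 0111110011011
Gen 16 (rule 41): 0100000010110
Gen 17 (rule 45): 0101111011100
Gen 18 (rule 149): 0100110001011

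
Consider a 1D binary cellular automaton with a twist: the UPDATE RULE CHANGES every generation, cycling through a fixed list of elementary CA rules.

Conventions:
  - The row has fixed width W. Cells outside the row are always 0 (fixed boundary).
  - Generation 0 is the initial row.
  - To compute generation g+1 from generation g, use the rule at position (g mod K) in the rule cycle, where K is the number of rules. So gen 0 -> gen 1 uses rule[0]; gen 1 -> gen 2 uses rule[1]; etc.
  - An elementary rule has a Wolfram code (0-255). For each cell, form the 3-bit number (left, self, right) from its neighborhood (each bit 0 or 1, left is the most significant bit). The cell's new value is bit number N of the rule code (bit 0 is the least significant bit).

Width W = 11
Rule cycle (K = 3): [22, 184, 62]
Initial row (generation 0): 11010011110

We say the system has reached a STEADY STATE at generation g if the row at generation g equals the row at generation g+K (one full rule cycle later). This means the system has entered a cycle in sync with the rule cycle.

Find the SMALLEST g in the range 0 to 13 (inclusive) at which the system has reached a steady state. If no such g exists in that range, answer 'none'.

Answer: 11

Derivation:
Gen 0: 11010011110
Gen 1 (rule 22): 00011100001
Gen 2 (rule 184): 00011010000
Gen 3 (rule 62): 00110111000
Gen 4 (rule 22): 01000000100
Gen 5 (rule 184): 00100000010
Gen 6 (rule 62): 01110000111
Gen 7 (rule 22): 10001001000
Gen 8 (rule 184): 01000100100
Gen 9 (rule 62): 11101111110
Gen 10 (rule 22): 00000000001
Gen 11 (rule 184): 00000000000
Gen 12 (rule 62): 00000000000
Gen 13 (rule 22): 00000000000
Gen 14 (rule 184): 00000000000
Gen 15 (rule 62): 00000000000
Gen 16 (rule 22): 00000000000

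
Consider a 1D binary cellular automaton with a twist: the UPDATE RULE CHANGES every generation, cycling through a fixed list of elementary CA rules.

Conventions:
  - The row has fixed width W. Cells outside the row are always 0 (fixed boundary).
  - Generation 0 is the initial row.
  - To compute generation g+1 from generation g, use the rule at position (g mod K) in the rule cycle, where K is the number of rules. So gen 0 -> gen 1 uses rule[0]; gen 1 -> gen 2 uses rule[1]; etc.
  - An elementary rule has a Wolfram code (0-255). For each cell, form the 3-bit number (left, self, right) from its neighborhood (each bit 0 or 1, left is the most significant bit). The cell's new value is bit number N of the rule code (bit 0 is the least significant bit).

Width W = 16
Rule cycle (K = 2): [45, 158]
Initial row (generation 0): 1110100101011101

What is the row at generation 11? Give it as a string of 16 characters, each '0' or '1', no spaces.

Answer: 1111101111010110

Derivation:
Gen 0: 1110100101011101
Gen 1 (rule 45): 1001100111110011
Gen 2 (rule 158): 1111011111101110
Gen 3 (rule 45): 1000110000011000
Gen 4 (rule 158): 1101101000110100
Gen 5 (rule 45): 1011011010101101
Gen 6 (rule 158): 1010010010101001
Gen 7 (rule 45): 1110010011111001
Gen 8 (rule 158): 1101111111110111
Gen 9 (rule 45): 1011000000001100
Gen 10 (rule 158): 1010100000011010
Gen 11 (rule 45): 1111101111010110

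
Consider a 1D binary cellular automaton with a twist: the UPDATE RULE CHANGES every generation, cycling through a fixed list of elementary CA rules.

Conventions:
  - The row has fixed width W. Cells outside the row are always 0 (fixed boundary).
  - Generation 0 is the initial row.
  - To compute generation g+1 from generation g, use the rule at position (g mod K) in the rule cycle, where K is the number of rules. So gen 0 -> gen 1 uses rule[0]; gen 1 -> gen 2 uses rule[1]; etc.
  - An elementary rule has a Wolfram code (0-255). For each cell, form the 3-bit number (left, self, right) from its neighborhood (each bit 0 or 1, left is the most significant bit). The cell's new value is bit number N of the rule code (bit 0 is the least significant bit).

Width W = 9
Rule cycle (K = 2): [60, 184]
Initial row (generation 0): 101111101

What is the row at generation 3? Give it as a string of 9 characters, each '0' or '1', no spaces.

Answer: 101110011

Derivation:
Gen 0: 101111101
Gen 1 (rule 60): 111000011
Gen 2 (rule 184): 110100010
Gen 3 (rule 60): 101110011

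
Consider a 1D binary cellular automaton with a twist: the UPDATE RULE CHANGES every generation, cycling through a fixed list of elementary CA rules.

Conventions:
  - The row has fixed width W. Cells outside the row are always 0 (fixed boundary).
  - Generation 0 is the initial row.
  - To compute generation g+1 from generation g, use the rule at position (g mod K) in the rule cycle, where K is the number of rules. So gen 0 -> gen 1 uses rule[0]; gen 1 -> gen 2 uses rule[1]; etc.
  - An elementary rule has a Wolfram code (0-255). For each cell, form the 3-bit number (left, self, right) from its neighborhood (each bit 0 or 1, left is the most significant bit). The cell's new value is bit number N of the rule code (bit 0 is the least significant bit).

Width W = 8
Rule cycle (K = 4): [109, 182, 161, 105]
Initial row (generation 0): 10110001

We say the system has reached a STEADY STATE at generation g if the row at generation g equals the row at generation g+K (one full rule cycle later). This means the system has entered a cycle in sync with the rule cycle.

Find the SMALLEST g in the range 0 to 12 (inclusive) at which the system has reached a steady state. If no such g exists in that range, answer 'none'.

Answer: 6

Derivation:
Gen 0: 10110001
Gen 1 (rule 109): 11110101
Gen 2 (rule 182): 01101111
Gen 3 (rule 161): 00010110
Gen 4 (rule 105): 11001110
Gen 5 (rule 109): 11001010
Gen 6 (rule 182): 00111111
Gen 7 (rule 161): 10011110
Gen 8 (rule 105): 00010010
Gen 9 (rule 109): 11010010
Gen 10 (rule 182): 00111111
Gen 11 (rule 161): 10011110
Gen 12 (rule 105): 00010010
Gen 13 (rule 109): 11010010
Gen 14 (rule 182): 00111111
Gen 15 (rule 161): 10011110
Gen 16 (rule 105): 00010010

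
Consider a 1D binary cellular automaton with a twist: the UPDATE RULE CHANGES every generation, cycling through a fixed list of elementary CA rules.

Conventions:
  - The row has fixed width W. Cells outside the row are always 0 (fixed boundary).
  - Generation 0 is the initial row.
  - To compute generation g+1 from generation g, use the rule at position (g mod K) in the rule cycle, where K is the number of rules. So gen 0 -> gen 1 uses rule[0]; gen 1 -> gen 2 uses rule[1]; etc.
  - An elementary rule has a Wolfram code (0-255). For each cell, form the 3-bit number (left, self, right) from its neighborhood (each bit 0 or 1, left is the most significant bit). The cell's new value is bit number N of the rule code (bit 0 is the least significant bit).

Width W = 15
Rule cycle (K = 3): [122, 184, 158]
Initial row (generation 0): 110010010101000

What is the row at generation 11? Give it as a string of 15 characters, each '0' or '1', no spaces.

Gen 0: 110010010101000
Gen 1 (rule 122): 111101101010100
Gen 2 (rule 184): 111011010101010
Gen 3 (rule 158): 110010010101011
Gen 4 (rule 122): 111101101010111
Gen 5 (rule 184): 111011010101110
Gen 6 (rule 158): 110010010101101
Gen 7 (rule 122): 111101101011110
Gen 8 (rule 184): 111011010111101
Gen 9 (rule 158): 110010010111001
Gen 10 (rule 122): 111101101101110
Gen 11 (rule 184): 111011011011101

Answer: 111011011011101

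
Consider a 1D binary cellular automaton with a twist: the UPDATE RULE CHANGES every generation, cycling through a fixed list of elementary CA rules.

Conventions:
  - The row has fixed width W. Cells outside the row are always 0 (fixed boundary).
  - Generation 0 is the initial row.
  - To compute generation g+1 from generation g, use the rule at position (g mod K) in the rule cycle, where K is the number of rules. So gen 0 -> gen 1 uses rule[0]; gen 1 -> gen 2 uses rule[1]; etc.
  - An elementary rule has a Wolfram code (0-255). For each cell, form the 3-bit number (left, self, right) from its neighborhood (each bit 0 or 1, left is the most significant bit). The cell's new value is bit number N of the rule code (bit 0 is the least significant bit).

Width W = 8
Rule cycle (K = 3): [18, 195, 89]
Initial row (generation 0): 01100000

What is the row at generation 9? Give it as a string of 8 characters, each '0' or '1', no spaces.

Gen 0: 01100000
Gen 1 (rule 18): 10010000
Gen 2 (rule 195): 00100111
Gen 3 (rule 89): 10010101
Gen 4 (rule 18): 01100000
Gen 5 (rule 195): 10101111
Gen 6 (rule 89): 00001001
Gen 7 (rule 18): 00010110
Gen 8 (rule 195): 11100010
Gen 9 (rule 89): 10111001

Answer: 10111001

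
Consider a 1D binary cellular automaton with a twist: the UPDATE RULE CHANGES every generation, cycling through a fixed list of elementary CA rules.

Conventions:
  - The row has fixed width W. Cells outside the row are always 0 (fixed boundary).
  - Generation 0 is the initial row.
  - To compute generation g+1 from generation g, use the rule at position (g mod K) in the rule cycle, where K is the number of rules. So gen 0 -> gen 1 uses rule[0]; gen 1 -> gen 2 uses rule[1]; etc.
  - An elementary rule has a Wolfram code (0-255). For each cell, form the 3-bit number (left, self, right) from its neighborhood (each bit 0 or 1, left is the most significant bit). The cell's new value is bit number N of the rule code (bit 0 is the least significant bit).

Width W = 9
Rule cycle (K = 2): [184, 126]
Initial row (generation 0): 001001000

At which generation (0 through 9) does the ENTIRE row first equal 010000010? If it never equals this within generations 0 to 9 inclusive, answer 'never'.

Answer: 9

Derivation:
Gen 0: 001001000
Gen 1 (rule 184): 000100100
Gen 2 (rule 126): 001111110
Gen 3 (rule 184): 001111101
Gen 4 (rule 126): 011000111
Gen 5 (rule 184): 010100110
Gen 6 (rule 126): 111111111
Gen 7 (rule 184): 111111110
Gen 8 (rule 126): 100000011
Gen 9 (rule 184): 010000010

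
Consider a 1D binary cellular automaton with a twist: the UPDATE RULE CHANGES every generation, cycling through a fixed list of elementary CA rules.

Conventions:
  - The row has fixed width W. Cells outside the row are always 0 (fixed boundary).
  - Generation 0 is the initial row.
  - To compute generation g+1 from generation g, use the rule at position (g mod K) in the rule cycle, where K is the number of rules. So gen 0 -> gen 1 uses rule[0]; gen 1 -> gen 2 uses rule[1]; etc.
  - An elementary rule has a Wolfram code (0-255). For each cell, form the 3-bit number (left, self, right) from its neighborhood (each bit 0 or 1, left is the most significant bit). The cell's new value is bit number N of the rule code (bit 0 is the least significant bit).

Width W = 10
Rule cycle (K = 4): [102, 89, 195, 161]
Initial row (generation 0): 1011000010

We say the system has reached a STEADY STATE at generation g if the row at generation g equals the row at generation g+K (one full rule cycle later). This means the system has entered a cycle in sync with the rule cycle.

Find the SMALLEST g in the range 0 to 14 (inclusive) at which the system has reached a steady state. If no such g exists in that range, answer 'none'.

Answer: none

Derivation:
Gen 0: 1011000010
Gen 1 (rule 102): 1101000110
Gen 2 (rule 89): 1100110111
Gen 3 (rule 195): 0101010011
Gen 4 (rule 161): 0010100000
Gen 5 (rule 102): 0111100000
Gen 6 (rule 89): 0100111111
Gen 7 (rule 195): 1001011111
Gen 8 (rule 161): 0000101110
Gen 9 (rule 102): 0001110010
Gen 10 (rule 89): 1101011001
Gen 11 (rule 195): 0100001010
Gen 12 (rule 161): 0001100100
Gen 13 (rule 102): 0010101100
Gen 14 (rule 89): 1000001111
Gen 15 (rule 195): 0011110111
Gen 16 (rule 161): 1001101010
Gen 17 (rule 102): 1010111110
Gen 18 (rule 89): 0000100011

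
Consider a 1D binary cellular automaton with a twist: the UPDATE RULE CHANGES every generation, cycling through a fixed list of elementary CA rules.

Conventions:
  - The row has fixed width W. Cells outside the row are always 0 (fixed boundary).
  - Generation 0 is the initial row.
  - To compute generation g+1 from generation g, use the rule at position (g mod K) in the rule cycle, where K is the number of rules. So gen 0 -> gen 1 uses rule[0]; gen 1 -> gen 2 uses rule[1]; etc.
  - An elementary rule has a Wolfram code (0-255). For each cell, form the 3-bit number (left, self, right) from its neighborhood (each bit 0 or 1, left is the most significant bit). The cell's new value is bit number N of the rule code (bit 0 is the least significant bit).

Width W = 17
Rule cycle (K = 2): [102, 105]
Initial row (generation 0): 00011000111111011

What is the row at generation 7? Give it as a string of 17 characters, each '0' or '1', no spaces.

Answer: 00100101101101001

Derivation:
Gen 0: 00011000111111011
Gen 1 (rule 102): 00101001000001101
Gen 2 (rule 105): 10010000011101110
Gen 3 (rule 102): 10110000100110010
Gen 4 (rule 105): 01110110000110000
Gen 5 (rule 102): 10011010001010000
Gen 6 (rule 105): 00011100100100111
Gen 7 (rule 102): 00100101101101001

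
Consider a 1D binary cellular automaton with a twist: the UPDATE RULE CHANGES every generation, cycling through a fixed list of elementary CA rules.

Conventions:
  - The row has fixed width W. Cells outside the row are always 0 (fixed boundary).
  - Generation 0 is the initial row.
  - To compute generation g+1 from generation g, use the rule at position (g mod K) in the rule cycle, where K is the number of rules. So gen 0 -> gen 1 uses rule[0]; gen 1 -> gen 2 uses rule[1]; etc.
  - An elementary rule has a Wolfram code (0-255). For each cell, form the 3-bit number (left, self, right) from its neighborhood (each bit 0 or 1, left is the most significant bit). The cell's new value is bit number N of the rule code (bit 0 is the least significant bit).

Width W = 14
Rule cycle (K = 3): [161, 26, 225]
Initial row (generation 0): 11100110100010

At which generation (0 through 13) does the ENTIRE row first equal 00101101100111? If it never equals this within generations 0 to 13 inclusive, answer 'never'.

Answer: 12

Derivation:
Gen 0: 11100110100010
Gen 1 (rule 161): 01000001001000
Gen 2 (rule 26): 10100010110100
Gen 3 (rule 225): 01001001011001
Gen 4 (rule 161): 00000000100000
Gen 5 (rule 26): 00000001010000
Gen 6 (rule 225): 11111100100111
Gen 7 (rule 161): 01111000000010
Gen 8 (rule 26): 11000100000101
Gen 9 (rule 225): 01010001110010
Gen 10 (rule 161): 00100100100000
Gen 11 (rule 26): 01011011010000
Gen 12 (rule 225): 00101101100111
Gen 13 (rule 161): 10010010000010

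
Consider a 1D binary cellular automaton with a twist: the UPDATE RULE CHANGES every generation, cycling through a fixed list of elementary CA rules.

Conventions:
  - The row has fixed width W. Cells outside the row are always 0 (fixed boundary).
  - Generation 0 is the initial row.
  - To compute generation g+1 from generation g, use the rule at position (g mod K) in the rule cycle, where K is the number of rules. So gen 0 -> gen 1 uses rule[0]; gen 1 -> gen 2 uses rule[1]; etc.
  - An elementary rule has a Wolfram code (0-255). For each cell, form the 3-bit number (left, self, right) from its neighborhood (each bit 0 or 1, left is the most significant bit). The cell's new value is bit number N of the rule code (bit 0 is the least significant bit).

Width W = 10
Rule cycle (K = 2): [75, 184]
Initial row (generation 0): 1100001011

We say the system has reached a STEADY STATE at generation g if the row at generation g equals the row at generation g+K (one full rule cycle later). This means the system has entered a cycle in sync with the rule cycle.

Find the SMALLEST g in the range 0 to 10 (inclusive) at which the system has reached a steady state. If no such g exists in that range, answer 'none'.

Gen 0: 1100001011
Gen 1 (rule 75): 1101110011
Gen 2 (rule 184): 1011101010
Gen 3 (rule 75): 0010100000
Gen 4 (rule 184): 0001010000
Gen 5 (rule 75): 1110000111
Gen 6 (rule 184): 1101000110
Gen 7 (rule 75): 1100011110
Gen 8 (rule 184): 1010011101
Gen 9 (rule 75): 0000110100
Gen 10 (rule 184): 0000101010
Gen 11 (rule 75): 1111000000
Gen 12 (rule 184): 1110100000

Answer: none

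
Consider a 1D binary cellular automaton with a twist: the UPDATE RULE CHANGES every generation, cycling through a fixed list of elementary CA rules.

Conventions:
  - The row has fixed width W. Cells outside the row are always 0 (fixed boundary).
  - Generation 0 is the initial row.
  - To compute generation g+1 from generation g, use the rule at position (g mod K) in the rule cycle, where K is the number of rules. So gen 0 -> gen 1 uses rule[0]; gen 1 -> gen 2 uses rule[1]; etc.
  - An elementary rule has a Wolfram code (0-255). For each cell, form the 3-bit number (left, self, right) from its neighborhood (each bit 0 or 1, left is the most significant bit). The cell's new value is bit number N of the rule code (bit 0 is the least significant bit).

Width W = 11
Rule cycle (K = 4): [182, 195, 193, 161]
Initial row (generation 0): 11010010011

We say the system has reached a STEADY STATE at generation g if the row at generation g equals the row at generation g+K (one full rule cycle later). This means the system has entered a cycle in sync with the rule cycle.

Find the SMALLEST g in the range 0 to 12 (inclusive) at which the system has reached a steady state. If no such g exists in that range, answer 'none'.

Answer: none

Derivation:
Gen 0: 11010010011
Gen 1 (rule 182): 00111111100
Gen 2 (rule 195): 11011111101
Gen 3 (rule 193): 01001111100
Gen 4 (rule 161): 00000111001
Gen 5 (rule 182): 00001010111
Gen 6 (rule 195): 11110000011
Gen 7 (rule 193): 01110111001
Gen 8 (rule 161): 00101010000
Gen 9 (rule 182): 01111111000
Gen 10 (rule 195): 10111111011
Gen 11 (rule 193): 00011111001
Gen 12 (rule 161): 11001110000
Gen 13 (rule 182): 00110101000
Gen 14 (rule 195): 11010000011
Gen 15 (rule 193): 01000111001
Gen 16 (rule 161): 00010010000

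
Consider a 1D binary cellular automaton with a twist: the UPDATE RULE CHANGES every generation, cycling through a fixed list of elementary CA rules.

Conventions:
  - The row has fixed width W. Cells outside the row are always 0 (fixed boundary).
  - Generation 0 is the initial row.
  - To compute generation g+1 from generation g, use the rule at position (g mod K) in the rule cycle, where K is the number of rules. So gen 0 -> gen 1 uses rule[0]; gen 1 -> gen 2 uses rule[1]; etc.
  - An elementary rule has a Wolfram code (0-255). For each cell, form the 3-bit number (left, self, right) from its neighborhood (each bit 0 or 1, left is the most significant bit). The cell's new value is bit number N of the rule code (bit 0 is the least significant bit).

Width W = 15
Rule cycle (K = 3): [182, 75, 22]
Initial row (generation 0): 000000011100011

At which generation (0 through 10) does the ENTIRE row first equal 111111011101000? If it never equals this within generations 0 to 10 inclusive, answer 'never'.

Gen 0: 000000011100011
Gen 1 (rule 182): 000000101010100
Gen 2 (rule 75): 111111000000001
Gen 3 (rule 22): 000000100000011
Gen 4 (rule 182): 000001110000100
Gen 5 (rule 75): 111111010111001
Gen 6 (rule 22): 000000010000111
Gen 7 (rule 182): 000000111001010
Gen 8 (rule 75): 111111101010000
Gen 9 (rule 22): 000000001011000
Gen 10 (rule 182): 000000011100100

Answer: never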